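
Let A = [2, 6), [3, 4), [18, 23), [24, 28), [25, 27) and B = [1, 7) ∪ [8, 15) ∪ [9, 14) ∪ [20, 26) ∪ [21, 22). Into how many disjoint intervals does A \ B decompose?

First set merges to [2, 6), [18, 23), [24, 28).
Second set merges to [1, 7), [8, 15), [20, 26).
A \ B = [18, 20), [26, 28).
That is 2 disjoint pieces.

2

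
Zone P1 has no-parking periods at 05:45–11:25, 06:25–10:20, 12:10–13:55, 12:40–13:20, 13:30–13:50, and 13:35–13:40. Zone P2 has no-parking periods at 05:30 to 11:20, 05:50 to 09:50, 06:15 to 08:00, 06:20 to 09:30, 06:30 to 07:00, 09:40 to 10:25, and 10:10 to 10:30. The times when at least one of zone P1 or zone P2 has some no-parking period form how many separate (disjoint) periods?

2

A, merged: 05:45-11:25, 12:10-13:55.
B, merged: 05:30-11:20.
A ∪ B = 05:30-11:25, 12:10-13:55.
That is 2 disjoint pieces.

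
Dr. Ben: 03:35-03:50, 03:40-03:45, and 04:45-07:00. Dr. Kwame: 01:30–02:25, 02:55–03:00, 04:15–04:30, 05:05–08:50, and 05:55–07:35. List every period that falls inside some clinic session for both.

05:05-07:00

Merge the first list: 03:35-03:50, 04:45-07:00.
Merge the second list: 01:30-02:25, 02:55-03:00, 04:15-04:30, 05:05-08:50.
03:35-03:50: no overlap with the second set.
04:45-07:00 meets the second set on 05:05-07:00.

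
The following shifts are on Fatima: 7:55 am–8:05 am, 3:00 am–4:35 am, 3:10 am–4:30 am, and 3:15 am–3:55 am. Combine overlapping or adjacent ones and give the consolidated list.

3:00 am–4:35 am, 7:55 am–8:05 am

Sort by start: 3:00 am–4:35 am, 3:10 am–4:30 am, 3:15 am–3:55 am, 7:55 am–8:05 am.
3:10 am–4:30 am overlaps/touches 3:00 am–4:35 am → extend to 3:00 am–4:35 am.
3:15 am–3:55 am overlaps/touches 3:00 am–4:35 am → extend to 3:00 am–4:35 am.
7:55 am–8:05 am is disjoint → start new block.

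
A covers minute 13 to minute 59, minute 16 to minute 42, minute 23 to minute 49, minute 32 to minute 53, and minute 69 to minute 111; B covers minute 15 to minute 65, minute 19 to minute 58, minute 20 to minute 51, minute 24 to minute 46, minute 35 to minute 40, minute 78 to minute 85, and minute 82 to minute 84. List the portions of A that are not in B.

A, merged: minute 13 to minute 59, minute 69 to minute 111.
B, merged: minute 15 to minute 65, minute 78 to minute 85.
minute 13 to minute 59 with B removed leaves minute 13 to minute 15.
minute 69 to minute 111 with B removed leaves minute 69 to minute 78, minute 85 to minute 111.

minute 13 to minute 15, minute 69 to minute 78, minute 85 to minute 111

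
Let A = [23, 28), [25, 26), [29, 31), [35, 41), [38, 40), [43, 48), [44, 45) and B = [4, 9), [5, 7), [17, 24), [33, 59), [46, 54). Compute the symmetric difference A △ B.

Merge the first list: [23, 28), [29, 31), [35, 41), [43, 48).
Merge the second list: [4, 9), [17, 24), [33, 59).
Only in the first: [24, 28), [29, 31).
Only in the second: [4, 9), [17, 23), [33, 35), [41, 43), [48, 59).
Together these are the periods covered by exactly one.

[4, 9) ∪ [17, 23) ∪ [24, 28) ∪ [29, 31) ∪ [33, 35) ∪ [41, 43) ∪ [48, 59)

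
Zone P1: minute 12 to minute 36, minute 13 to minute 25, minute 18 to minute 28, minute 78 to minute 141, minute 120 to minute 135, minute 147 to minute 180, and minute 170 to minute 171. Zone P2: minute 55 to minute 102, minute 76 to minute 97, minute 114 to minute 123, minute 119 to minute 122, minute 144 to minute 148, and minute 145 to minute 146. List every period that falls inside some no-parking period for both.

minute 78 to minute 102, minute 114 to minute 123, minute 147 to minute 148

Merge the first list: minute 12 to minute 36, minute 78 to minute 141, minute 147 to minute 180.
Merge the second list: minute 55 to minute 102, minute 114 to minute 123, minute 144 to minute 148.
minute 12 to minute 36 meets no B interval.
minute 78 to minute 141 ∩ B → minute 78 to minute 102, minute 114 to minute 123.
minute 147 to minute 180 ∩ B → minute 147 to minute 148.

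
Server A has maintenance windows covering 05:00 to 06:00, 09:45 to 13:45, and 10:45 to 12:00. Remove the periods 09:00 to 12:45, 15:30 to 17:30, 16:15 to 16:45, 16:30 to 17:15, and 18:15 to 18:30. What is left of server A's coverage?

First set merges to 05:00–06:00, 09:45–13:45.
Second set merges to 09:00–12:45, 15:30–17:30, 18:15–18:30.
05:00–06:00: no B overlap → unchanged.
09:45–13:45 minus B → 12:45–13:45.

05:00–06:00, 12:45–13:45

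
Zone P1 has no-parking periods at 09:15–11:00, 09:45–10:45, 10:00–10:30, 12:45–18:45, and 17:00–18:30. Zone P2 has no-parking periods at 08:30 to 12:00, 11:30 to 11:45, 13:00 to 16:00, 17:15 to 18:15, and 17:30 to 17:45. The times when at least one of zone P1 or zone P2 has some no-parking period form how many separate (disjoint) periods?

2

Merge the first list: 09:15-11:00, 12:45-18:45.
Merge the second list: 08:30-12:00, 13:00-16:00, 17:15-18:15.
A ∪ B = 08:30-12:00, 12:45-18:45.
That is 2 disjoint pieces.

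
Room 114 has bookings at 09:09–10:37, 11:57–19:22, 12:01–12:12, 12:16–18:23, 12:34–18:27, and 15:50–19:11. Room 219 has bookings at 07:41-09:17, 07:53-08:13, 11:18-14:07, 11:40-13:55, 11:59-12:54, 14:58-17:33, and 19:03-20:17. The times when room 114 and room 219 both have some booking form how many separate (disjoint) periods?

4

A, merged: 09:09–10:37, 11:57–19:22.
B, merged: 07:41–09:17, 11:18–14:07, 14:58–17:33, 19:03–20:17.
A ∩ B = 09:09–09:17, 11:57–14:07, 14:58–17:33, 19:03–19:22.
That is 4 disjoint pieces.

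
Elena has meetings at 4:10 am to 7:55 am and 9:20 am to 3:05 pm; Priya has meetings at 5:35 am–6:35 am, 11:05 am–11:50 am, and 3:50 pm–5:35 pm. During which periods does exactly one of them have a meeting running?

4:10 am-5:35 am, 6:35 am-7:55 am, 9:20 am-11:05 am, 11:50 am-3:05 pm, 3:50 pm-5:35 pm

A \ B = 4:10 am-5:35 am, 6:35 am-7:55 am, 9:20 am-11:05 am, 11:50 am-3:05 pm.
B \ A = 3:50 pm-5:35 pm.
Union of the two gives the symmetric difference.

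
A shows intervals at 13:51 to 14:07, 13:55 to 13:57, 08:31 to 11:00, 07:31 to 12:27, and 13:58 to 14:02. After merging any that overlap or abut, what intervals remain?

07:31–12:27, 13:51–14:07

Sort by start: 07:31–12:27, 08:31–11:00, 13:51–14:07, 13:55–13:57, 13:58–14:02.
08:31–11:00 overlaps/touches 07:31–12:27 → extend to 07:31–12:27.
13:51–14:07 is disjoint → start new block.
13:55–13:57 overlaps/touches 13:51–14:07 → extend to 13:51–14:07.
13:58–14:02 overlaps/touches 13:51–14:07 → extend to 13:51–14:07.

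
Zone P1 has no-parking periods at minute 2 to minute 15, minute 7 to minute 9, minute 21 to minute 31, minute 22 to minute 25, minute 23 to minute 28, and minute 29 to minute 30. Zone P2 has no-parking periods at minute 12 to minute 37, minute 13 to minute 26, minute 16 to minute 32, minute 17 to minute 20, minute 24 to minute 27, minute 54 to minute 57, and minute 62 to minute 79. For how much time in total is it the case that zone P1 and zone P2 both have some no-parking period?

Merge the first list: minute 2 to minute 15, minute 21 to minute 31.
Merge the second list: minute 12 to minute 37, minute 54 to minute 57, minute 62 to minute 79.
A ∩ B = minute 12 to minute 15, minute 21 to minute 31.
Total: 3 minutes + 10 minutes = 13 minutes.

13 minutes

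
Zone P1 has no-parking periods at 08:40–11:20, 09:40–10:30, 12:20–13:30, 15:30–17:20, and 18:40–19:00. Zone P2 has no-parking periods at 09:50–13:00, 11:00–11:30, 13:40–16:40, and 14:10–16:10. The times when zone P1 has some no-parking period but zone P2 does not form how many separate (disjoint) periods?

Merge the first list: 08:40–11:20, 12:20–13:30, 15:30–17:20, 18:40–19:00.
Merge the second list: 09:50–13:00, 13:40–16:40.
A \ B = 08:40–09:50, 13:00–13:30, 16:40–17:20, 18:40–19:00.
That is 4 disjoint pieces.

4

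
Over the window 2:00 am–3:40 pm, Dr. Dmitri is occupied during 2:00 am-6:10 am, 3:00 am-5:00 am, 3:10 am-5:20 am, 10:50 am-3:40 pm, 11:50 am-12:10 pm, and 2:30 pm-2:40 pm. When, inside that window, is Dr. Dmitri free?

After merging, the occupied span is 2:00 am-6:10 am, 10:50 am-3:40 pm.
Gaps within 2:00 am-3:40 pm: 6:10 am-10:50 am.

6:10 am-10:50 am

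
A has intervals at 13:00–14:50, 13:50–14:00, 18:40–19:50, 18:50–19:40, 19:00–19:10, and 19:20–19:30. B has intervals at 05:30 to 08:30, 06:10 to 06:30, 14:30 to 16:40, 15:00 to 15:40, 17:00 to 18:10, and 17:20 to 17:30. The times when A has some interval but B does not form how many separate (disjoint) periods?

First set merges to 13:00–14:50, 18:40–19:50.
Second set merges to 05:30–08:30, 14:30–16:40, 17:00–18:10.
A \ B = 13:00–14:30, 18:40–19:50.
That is 2 disjoint pieces.

2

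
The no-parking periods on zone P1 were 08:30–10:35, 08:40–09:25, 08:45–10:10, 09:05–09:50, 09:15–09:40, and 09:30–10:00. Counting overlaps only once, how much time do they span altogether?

Merged: 08:30–10:35.
Length: 2 h 5 min.

2 h 5 min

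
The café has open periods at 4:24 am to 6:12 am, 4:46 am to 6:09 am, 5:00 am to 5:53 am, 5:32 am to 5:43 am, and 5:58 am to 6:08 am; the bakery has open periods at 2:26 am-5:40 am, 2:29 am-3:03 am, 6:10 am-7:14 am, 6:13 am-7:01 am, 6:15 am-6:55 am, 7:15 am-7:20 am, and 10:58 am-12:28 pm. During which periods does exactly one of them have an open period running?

A, merged: 4:24 am-6:12 am.
B, merged: 2:26 am-5:40 am, 6:10 am-7:14 am, 7:15 am-7:20 am, 10:58 am-12:28 pm.
A but not B: 5:40 am-6:10 am.
B but not A: 2:26 am-4:24 am, 6:12 am-7:14 am, 7:15 am-7:20 am, 10:58 am-12:28 pm.
Combining gives A △ B.

2:26 am-4:24 am, 5:40 am-6:10 am, 6:12 am-7:14 am, 7:15 am-7:20 am, 10:58 am-12:28 pm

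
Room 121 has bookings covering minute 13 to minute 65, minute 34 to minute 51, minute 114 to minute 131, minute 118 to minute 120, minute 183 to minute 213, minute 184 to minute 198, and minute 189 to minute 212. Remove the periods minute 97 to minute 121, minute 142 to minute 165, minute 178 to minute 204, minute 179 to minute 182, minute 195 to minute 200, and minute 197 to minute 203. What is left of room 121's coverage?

minute 13 to minute 65, minute 121 to minute 131, minute 204 to minute 213

Merge the first list: minute 13 to minute 65, minute 114 to minute 131, minute 183 to minute 213.
Merge the second list: minute 97 to minute 121, minute 142 to minute 165, minute 178 to minute 204.
minute 13 to minute 65: nothing removed.
minute 114 to minute 131 \ B = minute 121 to minute 131.
minute 183 to minute 213 \ B = minute 204 to minute 213.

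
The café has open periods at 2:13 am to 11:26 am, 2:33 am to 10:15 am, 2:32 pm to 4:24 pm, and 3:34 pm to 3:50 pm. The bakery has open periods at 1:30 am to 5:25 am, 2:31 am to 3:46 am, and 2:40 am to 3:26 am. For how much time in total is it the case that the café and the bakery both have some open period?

3 h 12 min

A, merged: 2:13 am–11:26 am, 2:32 pm–4:24 pm.
B, merged: 1:30 am–5:25 am.
A ∩ B = 2:13 am–5:25 am.
Total: 3 h 12 min.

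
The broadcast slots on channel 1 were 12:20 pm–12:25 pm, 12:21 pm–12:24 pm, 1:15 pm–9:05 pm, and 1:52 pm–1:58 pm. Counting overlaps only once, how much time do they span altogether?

7 h 55 min

Merged: 12:20 pm–12:25 pm, 1:15 pm–9:05 pm.
Lengths: 5 min + 7 h 50 min = 7 h 55 min.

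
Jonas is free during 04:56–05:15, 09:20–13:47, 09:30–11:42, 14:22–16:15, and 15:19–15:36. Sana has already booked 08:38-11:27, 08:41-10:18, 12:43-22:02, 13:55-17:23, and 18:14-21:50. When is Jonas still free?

A, merged: 04:56–05:15, 09:20–13:47, 14:22–16:15.
B, merged: 08:38–11:27, 12:43–22:02.
04:56–05:15: nothing removed.
09:20–13:47 \ B = 11:27–12:43.
14:22–16:15: entirely removed.

04:56–05:15, 11:27–12:43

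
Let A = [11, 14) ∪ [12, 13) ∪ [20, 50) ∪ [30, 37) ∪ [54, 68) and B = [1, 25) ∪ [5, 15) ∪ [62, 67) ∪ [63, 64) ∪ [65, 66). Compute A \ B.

First set merges to [11, 14), [20, 50), [54, 68).
Second set merges to [1, 25), [62, 67).
[11, 14) lies entirely inside B → drops out.
[20, 50) with B removed leaves [25, 50).
[54, 68) with B removed leaves [54, 62), [67, 68).

[25, 50) ∪ [54, 62) ∪ [67, 68)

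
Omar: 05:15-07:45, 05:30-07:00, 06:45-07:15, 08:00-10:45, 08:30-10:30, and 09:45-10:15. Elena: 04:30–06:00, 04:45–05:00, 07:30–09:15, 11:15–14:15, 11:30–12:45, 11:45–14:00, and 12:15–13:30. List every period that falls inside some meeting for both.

05:15-06:00, 07:30-07:45, 08:00-09:15

First set merges to 05:15-07:45, 08:00-10:45.
Second set merges to 04:30-06:00, 07:30-09:15, 11:15-14:15.
05:15-07:45 overlaps B on 05:15-06:00, 07:30-07:45.
08:00-10:45 overlaps B on 08:00-09:15.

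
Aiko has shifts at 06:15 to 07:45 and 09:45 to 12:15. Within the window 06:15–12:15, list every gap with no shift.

07:45-09:45

After merging, the occupied span is 06:15-07:45, 09:45-12:15.
Uncovered inside 06:15-12:15: 07:45-09:45.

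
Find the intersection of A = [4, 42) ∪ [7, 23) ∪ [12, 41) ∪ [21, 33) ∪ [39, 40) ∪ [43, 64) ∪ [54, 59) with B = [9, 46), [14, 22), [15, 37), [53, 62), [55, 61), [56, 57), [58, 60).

[9, 42) ∪ [43, 46) ∪ [53, 62)

Merge the first list: [4, 42), [43, 64).
Merge the second list: [9, 46), [53, 62).
[4, 42) meets the second set on [9, 42).
[43, 64) meets the second set on [43, 46), [53, 62).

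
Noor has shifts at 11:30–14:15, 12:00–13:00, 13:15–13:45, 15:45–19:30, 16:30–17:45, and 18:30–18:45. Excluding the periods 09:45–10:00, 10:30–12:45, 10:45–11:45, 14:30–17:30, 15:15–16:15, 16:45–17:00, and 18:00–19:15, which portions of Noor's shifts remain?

12:45–14:15, 17:30–18:00, 19:15–19:30

First set merges to 11:30–14:15, 15:45–19:30.
Second set merges to 09:45–10:00, 10:30–12:45, 14:30–17:30, 18:00–19:15.
11:30–14:15 minus B → 12:45–14:15.
15:45–19:30 minus B → 17:30–18:00, 19:15–19:30.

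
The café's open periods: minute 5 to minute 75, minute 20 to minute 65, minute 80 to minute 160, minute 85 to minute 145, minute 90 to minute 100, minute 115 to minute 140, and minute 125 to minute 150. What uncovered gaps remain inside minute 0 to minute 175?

minute 0 to minute 5, minute 75 to minute 80, minute 160 to minute 175

After merging, the occupied span is minute 5 to minute 75, minute 80 to minute 160.
Gaps within minute 0 to minute 175: minute 0 to minute 5, minute 75 to minute 80, minute 160 to minute 175.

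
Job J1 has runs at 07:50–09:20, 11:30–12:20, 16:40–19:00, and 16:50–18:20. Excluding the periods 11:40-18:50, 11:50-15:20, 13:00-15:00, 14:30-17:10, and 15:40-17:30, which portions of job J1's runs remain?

07:50–09:20, 11:30–11:40, 18:50–19:00

First set merges to 07:50–09:20, 11:30–12:20, 16:40–19:00.
Second set merges to 11:40–18:50.
07:50–09:20: nothing removed.
11:30–12:20 \ B = 11:30–11:40.
16:40–19:00 \ B = 18:50–19:00.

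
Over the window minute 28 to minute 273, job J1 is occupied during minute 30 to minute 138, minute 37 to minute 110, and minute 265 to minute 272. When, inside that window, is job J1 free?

After merging, the occupied span is minute 30 to minute 138, minute 265 to minute 272.
Complement within minute 28 to minute 273: minute 28 to minute 30, minute 138 to minute 265, minute 272 to minute 273.

minute 28 to minute 30, minute 138 to minute 265, minute 272 to minute 273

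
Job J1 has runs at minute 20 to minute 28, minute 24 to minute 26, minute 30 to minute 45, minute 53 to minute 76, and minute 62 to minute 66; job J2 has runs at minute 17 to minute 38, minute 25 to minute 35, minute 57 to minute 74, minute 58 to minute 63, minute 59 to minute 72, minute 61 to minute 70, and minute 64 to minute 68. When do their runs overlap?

minute 20 to minute 28, minute 30 to minute 38, minute 57 to minute 74

Merge the first list: minute 20 to minute 28, minute 30 to minute 45, minute 53 to minute 76.
Merge the second list: minute 17 to minute 38, minute 57 to minute 74.
minute 20 to minute 28 overlaps B on minute 20 to minute 28.
minute 30 to minute 45 overlaps B on minute 30 to minute 38.
minute 53 to minute 76 overlaps B on minute 57 to minute 74.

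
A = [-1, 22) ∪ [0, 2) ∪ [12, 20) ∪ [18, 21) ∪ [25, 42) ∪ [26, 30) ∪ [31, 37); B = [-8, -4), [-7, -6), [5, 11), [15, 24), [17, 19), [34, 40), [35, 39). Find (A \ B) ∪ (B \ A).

[-8, -4) ∪ [-1, 5) ∪ [11, 15) ∪ [22, 24) ∪ [25, 34) ∪ [40, 42)

First set merges to [-1, 22), [25, 42).
Second set merges to [-8, -4), [5, 11), [15, 24), [34, 40).
A \ B = [-1, 5), [11, 15), [25, 34), [40, 42).
B \ A = [-8, -4), [22, 24).
Union of the two gives the symmetric difference.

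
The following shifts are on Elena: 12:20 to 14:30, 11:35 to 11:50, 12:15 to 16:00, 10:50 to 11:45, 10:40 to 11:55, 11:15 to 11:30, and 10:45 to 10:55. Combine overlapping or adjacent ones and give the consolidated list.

10:40–11:55, 12:15–16:00

Sort by start: 10:40–11:55, 10:45–10:55, 10:50–11:45, 11:15–11:30, 11:35–11:50, 12:15–16:00, 12:20–14:30.
10:45–10:55 overlaps/touches 10:40–11:55 → extend to 10:40–11:55.
10:50–11:45 overlaps/touches 10:40–11:55 → extend to 10:40–11:55.
11:15–11:30 overlaps/touches 10:40–11:55 → extend to 10:40–11:55.
11:35–11:50 overlaps/touches 10:40–11:55 → extend to 10:40–11:55.
12:15–16:00 is disjoint → start new block.
12:20–14:30 overlaps/touches 12:15–16:00 → extend to 12:15–16:00.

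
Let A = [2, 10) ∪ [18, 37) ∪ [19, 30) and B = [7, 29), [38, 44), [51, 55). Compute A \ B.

[2, 7) ∪ [29, 37)

A, merged: [2, 10), [18, 37).
[2, 10) with B removed leaves [2, 7).
[18, 37) with B removed leaves [29, 37).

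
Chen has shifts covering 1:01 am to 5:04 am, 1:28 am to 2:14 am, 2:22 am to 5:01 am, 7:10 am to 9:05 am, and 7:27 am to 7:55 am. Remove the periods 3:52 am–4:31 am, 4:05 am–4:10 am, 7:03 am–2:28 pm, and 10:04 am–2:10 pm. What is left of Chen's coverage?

1:01 am–3:52 am, 4:31 am–5:04 am

First set merges to 1:01 am–5:04 am, 7:10 am–9:05 am.
Second set merges to 3:52 am–4:31 am, 7:03 am–2:28 pm.
1:01 am–5:04 am with B removed leaves 1:01 am–3:52 am, 4:31 am–5:04 am.
7:10 am–9:05 am lies entirely inside B → drops out.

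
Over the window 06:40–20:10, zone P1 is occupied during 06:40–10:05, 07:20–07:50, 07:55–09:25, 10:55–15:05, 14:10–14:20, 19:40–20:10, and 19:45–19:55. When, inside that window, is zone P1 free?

10:05–10:55, 15:05–19:40

Covered (merged): 06:40–10:05, 10:55–15:05, 19:40–20:10.
Gaps within 06:40–20:10: 10:05–10:55, 15:05–19:40.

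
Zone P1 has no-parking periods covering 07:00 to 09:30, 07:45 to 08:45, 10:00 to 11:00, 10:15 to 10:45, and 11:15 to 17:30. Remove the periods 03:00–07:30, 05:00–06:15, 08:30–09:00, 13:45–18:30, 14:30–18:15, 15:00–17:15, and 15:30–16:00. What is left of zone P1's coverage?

07:30–08:30, 09:00–09:30, 10:00–11:00, 11:15–13:45

Merge the first list: 07:00–09:30, 10:00–11:00, 11:15–17:30.
Merge the second list: 03:00–07:30, 08:30–09:00, 13:45–18:30.
07:00–09:30 minus B → 07:30–08:30, 09:00–09:30.
10:00–11:00: no B overlap → unchanged.
11:15–17:30 minus B → 11:15–13:45.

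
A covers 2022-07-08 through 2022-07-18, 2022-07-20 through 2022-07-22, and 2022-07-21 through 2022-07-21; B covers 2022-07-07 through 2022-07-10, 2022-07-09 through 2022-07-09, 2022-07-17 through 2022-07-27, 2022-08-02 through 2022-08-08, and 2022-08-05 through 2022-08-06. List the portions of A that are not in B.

2022-07-11 through 2022-07-16

A, merged: 2022-07-08 through 2022-07-18, 2022-07-20 through 2022-07-22.
B, merged: 2022-07-07 through 2022-07-10, 2022-07-17 through 2022-07-27, 2022-08-02 through 2022-08-08.
2022-07-08 through 2022-07-18 with B removed leaves 2022-07-11 through 2022-07-16.
2022-07-20 through 2022-07-22 lies entirely inside B → drops out.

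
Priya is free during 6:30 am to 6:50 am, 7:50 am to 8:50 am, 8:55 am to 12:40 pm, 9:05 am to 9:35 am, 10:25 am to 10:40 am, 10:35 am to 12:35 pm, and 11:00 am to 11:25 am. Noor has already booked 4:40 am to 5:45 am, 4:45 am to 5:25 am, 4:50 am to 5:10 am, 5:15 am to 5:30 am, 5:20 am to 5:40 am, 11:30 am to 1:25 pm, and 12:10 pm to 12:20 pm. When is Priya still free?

First set merges to 6:30 am-6:50 am, 7:50 am-8:50 am, 8:55 am-12:40 pm.
Second set merges to 4:40 am-5:45 am, 11:30 am-1:25 pm.
6:30 am-6:50 am is untouched.
7:50 am-8:50 am is untouched.
8:55 am-12:40 pm with B removed leaves 8:55 am-11:30 am.

6:30 am-6:50 am, 7:50 am-8:50 am, 8:55 am-11:30 am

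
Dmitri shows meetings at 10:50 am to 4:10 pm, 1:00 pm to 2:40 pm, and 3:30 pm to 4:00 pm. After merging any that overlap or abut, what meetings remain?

10:50 am–4:10 pm

1:00 pm–2:40 pm overlaps/touches 10:50 am–4:10 pm → extend to 10:50 am–4:10 pm.
3:30 pm–4:00 pm overlaps/touches 10:50 am–4:10 pm → extend to 10:50 am–4:10 pm.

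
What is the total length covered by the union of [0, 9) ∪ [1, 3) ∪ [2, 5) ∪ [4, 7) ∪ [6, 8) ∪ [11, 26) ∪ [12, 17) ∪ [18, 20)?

24

Merged: [0, 9), [11, 26).
Lengths: 9 + 15 = 24.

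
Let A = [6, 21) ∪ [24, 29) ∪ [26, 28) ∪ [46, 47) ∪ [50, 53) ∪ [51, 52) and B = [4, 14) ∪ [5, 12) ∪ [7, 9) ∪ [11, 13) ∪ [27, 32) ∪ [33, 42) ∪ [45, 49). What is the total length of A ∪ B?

A, merged: [6, 21), [24, 29), [46, 47), [50, 53).
B, merged: [4, 14), [27, 32), [33, 42), [45, 49).
A ∪ B = [4, 21), [24, 32), [33, 42), [45, 49), [50, 53).
Total: 17 + 8 + 9 + 4 + 3 = 41.

41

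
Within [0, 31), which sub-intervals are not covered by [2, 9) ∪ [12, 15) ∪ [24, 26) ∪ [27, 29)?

After merging, the occupied span is [2, 9), [12, 15), [24, 26), [27, 29).
Gaps within [0, 31): [0, 2), [9, 12), [15, 24), [26, 27), [29, 31).

[0, 2) ∪ [9, 12) ∪ [15, 24) ∪ [26, 27) ∪ [29, 31)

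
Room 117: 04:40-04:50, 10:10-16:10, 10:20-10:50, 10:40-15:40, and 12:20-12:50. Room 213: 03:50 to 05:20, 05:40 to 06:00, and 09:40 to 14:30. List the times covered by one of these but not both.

A, merged: 04:40–04:50, 10:10–16:10.
A but not B: 14:30–16:10.
B but not A: 03:50–04:40, 04:50–05:20, 05:40–06:00, 09:40–10:10.
Combining gives A △ B.

03:50–04:40, 04:50–05:20, 05:40–06:00, 09:40–10:10, 14:30–16:10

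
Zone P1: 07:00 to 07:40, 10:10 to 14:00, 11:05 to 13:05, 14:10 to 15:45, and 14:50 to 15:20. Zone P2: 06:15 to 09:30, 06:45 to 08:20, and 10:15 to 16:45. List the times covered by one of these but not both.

06:15–07:00, 07:40–09:30, 10:10–10:15, 14:00–14:10, 15:45–16:45

First set merges to 07:00–07:40, 10:10–14:00, 14:10–15:45.
Second set merges to 06:15–09:30, 10:15–16:45.
Only in the first: 10:10–10:15.
Only in the second: 06:15–07:00, 07:40–09:30, 14:00–14:10, 15:45–16:45.
Together these are the periods covered by exactly one.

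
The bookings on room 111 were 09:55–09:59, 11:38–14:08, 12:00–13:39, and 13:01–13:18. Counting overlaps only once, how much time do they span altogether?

2 h 34 min

Merged: 09:55–09:59, 11:38–14:08.
Lengths: 4 min + 2 h 30 min = 2 h 34 min.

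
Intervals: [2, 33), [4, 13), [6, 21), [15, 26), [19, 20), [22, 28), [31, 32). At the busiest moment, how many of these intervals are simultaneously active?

4

Walk the sorted start/end points keeping a running depth.
The depth first hits 4 at 19.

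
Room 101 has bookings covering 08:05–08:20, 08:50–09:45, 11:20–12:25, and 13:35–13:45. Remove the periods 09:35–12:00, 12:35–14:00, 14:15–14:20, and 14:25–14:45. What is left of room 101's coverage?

08:05–08:20, 08:50–09:35, 12:00–12:25

08:05–08:20: nothing removed.
08:50–09:45 \ B = 08:50–09:35.
11:20–12:25 \ B = 12:00–12:25.
13:35–13:45: entirely removed.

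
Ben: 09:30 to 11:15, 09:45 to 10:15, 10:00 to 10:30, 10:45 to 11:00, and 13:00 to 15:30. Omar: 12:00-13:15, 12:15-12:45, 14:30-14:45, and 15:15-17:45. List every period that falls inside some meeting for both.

13:00–13:15, 14:30–14:45, 15:15–15:30

Merge the first list: 09:30–11:15, 13:00–15:30.
Merge the second list: 12:00–13:15, 14:30–14:45, 15:15–17:45.
09:30–11:15 falls entirely outside B.
13:00–15:30 overlaps B on 13:00–13:15, 14:30–14:45, 15:15–15:30.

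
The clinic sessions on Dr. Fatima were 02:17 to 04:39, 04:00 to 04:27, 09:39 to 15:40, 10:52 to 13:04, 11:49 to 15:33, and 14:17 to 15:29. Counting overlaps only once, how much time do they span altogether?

8 h 23 min

Merged: 02:17-04:39, 09:39-15:40.
Lengths: 2 h 22 min + 6 h 1 min = 8 h 23 min.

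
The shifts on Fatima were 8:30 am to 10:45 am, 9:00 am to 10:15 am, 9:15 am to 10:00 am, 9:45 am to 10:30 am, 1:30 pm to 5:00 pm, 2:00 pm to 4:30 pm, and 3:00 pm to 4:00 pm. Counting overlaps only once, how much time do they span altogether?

5 h 45 min

Merged: 8:30 am–10:45 am, 1:30 pm–5:00 pm.
Lengths: 2 h 15 min + 3 h 30 min = 5 h 45 min.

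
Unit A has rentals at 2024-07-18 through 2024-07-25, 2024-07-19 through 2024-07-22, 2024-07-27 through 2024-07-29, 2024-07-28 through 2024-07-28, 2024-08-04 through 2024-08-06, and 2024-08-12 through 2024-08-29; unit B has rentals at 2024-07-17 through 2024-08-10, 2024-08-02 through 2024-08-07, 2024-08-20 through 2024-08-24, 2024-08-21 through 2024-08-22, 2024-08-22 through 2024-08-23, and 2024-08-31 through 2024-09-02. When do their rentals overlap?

2024-07-18 through 2024-07-25, 2024-07-27 through 2024-07-29, 2024-08-04 through 2024-08-06, 2024-08-20 through 2024-08-24

First set merges to 2024-07-18 through 2024-07-25, 2024-07-27 through 2024-07-29, 2024-08-04 through 2024-08-06, 2024-08-12 through 2024-08-29.
Second set merges to 2024-07-17 through 2024-08-10, 2024-08-20 through 2024-08-24, 2024-08-31 through 2024-09-02.
2024-07-18 through 2024-07-25 overlaps B on 2024-07-18 through 2024-07-25.
2024-07-27 through 2024-07-29 overlaps B on 2024-07-27 through 2024-07-29.
2024-08-04 through 2024-08-06 overlaps B on 2024-08-04 through 2024-08-06.
2024-08-12 through 2024-08-29 overlaps B on 2024-08-20 through 2024-08-24.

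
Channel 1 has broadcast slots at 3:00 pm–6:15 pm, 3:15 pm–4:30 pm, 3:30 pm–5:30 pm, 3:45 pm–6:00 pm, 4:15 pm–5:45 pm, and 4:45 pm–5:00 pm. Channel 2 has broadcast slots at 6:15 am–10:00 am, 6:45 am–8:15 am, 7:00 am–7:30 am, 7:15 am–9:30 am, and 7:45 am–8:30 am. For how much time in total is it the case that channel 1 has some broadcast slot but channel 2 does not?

Merge the first list: 3:00 pm–6:15 pm.
Merge the second list: 6:15 am–10:00 am.
A \ B = 3:00 pm–6:15 pm.
Total: 3 h 15 min.

3 h 15 min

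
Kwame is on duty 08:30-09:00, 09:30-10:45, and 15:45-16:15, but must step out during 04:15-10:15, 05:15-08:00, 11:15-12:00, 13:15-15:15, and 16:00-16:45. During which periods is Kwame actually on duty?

B, merged: 04:15-10:15, 11:15-12:00, 13:15-15:15, 16:00-16:45.
08:30-09:00 lies entirely inside B → drops out.
09:30-10:45 with B removed leaves 10:15-10:45.
15:45-16:15 with B removed leaves 15:45-16:00.

10:15-10:45, 15:45-16:00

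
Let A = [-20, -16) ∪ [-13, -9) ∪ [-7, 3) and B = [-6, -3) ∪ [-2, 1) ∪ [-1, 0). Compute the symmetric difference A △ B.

Second set merges to [-6, -3), [-2, 1).
Only in the first: [-20, -16), [-13, -9), [-7, -6), [-3, -2), [1, 3).
Only in the second: none.
Together these are the periods covered by exactly one.

[-20, -16) ∪ [-13, -9) ∪ [-7, -6) ∪ [-3, -2) ∪ [1, 3)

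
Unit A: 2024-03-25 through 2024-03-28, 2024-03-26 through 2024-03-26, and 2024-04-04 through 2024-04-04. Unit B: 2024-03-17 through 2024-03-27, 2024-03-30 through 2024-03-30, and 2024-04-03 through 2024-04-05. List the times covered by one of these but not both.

A, merged: 2024-03-25 through 2024-03-28, 2024-04-04 through 2024-04-04.
A \ B = 2024-03-28 through 2024-03-28.
B \ A = 2024-03-17 through 2024-03-24, 2024-03-30 through 2024-03-30, 2024-04-03 through 2024-04-03, 2024-04-05 through 2024-04-05.
Union of the two gives the symmetric difference.

2024-03-17 through 2024-03-24, 2024-03-28 through 2024-03-28, 2024-03-30 through 2024-03-30, 2024-04-03 through 2024-04-03, 2024-04-05 through 2024-04-05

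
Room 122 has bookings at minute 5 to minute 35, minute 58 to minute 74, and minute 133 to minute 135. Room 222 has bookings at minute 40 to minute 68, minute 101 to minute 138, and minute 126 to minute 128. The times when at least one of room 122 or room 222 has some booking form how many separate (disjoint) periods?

B, merged: minute 40 to minute 68, minute 101 to minute 138.
A ∪ B = minute 5 to minute 35, minute 40 to minute 74, minute 101 to minute 138.
That is 3 disjoint pieces.

3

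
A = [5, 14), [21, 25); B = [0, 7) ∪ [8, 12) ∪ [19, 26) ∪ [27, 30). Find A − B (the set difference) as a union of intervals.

[7, 8) ∪ [12, 14)

[5, 14) with B removed leaves [7, 8), [12, 14).
[21, 25) lies entirely inside B → drops out.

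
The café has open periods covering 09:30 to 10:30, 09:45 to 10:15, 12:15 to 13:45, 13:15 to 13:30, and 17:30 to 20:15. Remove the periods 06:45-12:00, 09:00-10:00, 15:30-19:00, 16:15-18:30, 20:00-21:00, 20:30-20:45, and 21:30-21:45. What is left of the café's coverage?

A, merged: 09:30–10:30, 12:15–13:45, 17:30–20:15.
B, merged: 06:45–12:00, 15:30–19:00, 20:00–21:00, 21:30–21:45.
09:30–10:30: fully covered by B → removed.
12:15–13:45: no B overlap → unchanged.
17:30–20:15 minus B → 19:00–20:00.

12:15–13:45, 19:00–20:00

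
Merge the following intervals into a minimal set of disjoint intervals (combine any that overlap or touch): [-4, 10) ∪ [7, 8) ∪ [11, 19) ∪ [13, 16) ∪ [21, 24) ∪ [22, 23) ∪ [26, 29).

[-4, 10) ∪ [11, 19) ∪ [21, 24) ∪ [26, 29)

[7, 8) overlaps/touches [-4, 10) → extend to [-4, 10).
[11, 19) is disjoint → start new block.
[13, 16) overlaps/touches [11, 19) → extend to [11, 19).
[21, 24) is disjoint → start new block.
[22, 23) overlaps/touches [21, 24) → extend to [21, 24).
[26, 29) is disjoint → start new block.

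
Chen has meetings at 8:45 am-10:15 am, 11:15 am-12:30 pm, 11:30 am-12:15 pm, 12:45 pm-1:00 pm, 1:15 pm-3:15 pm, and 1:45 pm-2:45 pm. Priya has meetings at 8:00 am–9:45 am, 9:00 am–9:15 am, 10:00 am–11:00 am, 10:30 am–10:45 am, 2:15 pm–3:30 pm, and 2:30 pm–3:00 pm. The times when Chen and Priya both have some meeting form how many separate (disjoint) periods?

3

A, merged: 8:45 am–10:15 am, 11:15 am–12:30 pm, 12:45 pm–1:00 pm, 1:15 pm–3:15 pm.
B, merged: 8:00 am–9:45 am, 10:00 am–11:00 am, 2:15 pm–3:30 pm.
A ∩ B = 8:45 am–9:45 am, 10:00 am–10:15 am, 2:15 pm–3:15 pm.
That is 3 disjoint pieces.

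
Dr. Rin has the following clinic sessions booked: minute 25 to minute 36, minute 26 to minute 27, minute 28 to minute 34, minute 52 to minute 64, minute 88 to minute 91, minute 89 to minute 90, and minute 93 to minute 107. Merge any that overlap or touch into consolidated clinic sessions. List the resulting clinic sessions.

minute 26 to minute 27 overlaps/touches minute 25 to minute 36 → extend to minute 25 to minute 36.
minute 28 to minute 34 overlaps/touches minute 25 to minute 36 → extend to minute 25 to minute 36.
minute 52 to minute 64 is disjoint → start new block.
minute 88 to minute 91 is disjoint → start new block.
minute 89 to minute 90 overlaps/touches minute 88 to minute 91 → extend to minute 88 to minute 91.
minute 93 to minute 107 is disjoint → start new block.

minute 25 to minute 36, minute 52 to minute 64, minute 88 to minute 91, minute 93 to minute 107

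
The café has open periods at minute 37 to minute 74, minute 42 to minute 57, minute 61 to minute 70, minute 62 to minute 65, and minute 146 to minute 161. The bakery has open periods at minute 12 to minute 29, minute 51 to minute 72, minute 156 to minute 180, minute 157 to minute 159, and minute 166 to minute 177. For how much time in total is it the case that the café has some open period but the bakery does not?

26 minutes

A, merged: minute 37 to minute 74, minute 146 to minute 161.
B, merged: minute 12 to minute 29, minute 51 to minute 72, minute 156 to minute 180.
A \ B = minute 37 to minute 51, minute 72 to minute 74, minute 146 to minute 156.
Total: 14 minutes + 2 minutes + 10 minutes = 26 minutes.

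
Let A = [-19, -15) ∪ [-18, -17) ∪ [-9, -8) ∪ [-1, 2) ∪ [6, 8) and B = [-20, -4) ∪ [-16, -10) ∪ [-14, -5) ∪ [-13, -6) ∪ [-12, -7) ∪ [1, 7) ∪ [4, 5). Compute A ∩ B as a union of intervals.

Merge the first list: [-19, -15), [-9, -8), [-1, 2), [6, 8).
Merge the second list: [-20, -4), [1, 7).
[-19, -15) overlaps B on [-19, -15).
[-9, -8) overlaps B on [-9, -8).
[-1, 2) overlaps B on [1, 2).
[6, 8) overlaps B on [6, 7).

[-19, -15) ∪ [-9, -8) ∪ [1, 2) ∪ [6, 7)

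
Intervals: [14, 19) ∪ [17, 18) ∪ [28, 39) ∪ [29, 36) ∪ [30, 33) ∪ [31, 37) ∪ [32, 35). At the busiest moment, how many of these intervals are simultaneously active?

5

At 32, 5 of the intervals are simultaneously active.
No point has more.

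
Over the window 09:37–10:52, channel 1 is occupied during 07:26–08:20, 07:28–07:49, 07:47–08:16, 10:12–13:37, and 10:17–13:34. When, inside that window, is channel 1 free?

09:37–10:12

The merged coverage is 07:26–08:20, 10:12–13:37.
Complement within 09:37–10:52: 09:37–10:12.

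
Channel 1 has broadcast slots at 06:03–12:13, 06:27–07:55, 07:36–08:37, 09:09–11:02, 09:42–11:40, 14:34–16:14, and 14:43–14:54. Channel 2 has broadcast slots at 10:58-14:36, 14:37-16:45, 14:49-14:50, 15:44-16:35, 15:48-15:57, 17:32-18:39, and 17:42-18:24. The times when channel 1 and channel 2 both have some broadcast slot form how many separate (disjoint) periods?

A, merged: 06:03-12:13, 14:34-16:14.
B, merged: 10:58-14:36, 14:37-16:45, 17:32-18:39.
A ∩ B = 10:58-12:13, 14:34-14:36, 14:37-16:14.
That is 3 disjoint pieces.

3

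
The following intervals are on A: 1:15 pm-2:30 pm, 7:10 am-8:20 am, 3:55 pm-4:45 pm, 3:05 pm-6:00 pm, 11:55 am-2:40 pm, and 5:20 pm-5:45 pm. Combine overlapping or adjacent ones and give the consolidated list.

Sort by start: 7:10 am-8:20 am, 11:55 am-2:40 pm, 1:15 pm-2:30 pm, 3:05 pm-6:00 pm, 3:55 pm-4:45 pm, 5:20 pm-5:45 pm.
11:55 am-2:40 pm is disjoint → start new block.
1:15 pm-2:30 pm overlaps/touches 11:55 am-2:40 pm → extend to 11:55 am-2:40 pm.
3:05 pm-6:00 pm is disjoint → start new block.
3:55 pm-4:45 pm overlaps/touches 3:05 pm-6:00 pm → extend to 3:05 pm-6:00 pm.
5:20 pm-5:45 pm overlaps/touches 3:05 pm-6:00 pm → extend to 3:05 pm-6:00 pm.

7:10 am-8:20 am, 11:55 am-2:40 pm, 3:05 pm-6:00 pm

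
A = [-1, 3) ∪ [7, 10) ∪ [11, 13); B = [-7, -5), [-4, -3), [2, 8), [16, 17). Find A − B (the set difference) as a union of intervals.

[-1, 2) ∪ [8, 10) ∪ [11, 13)

[-1, 3) minus B → [-1, 2).
[7, 10) minus B → [8, 10).
[11, 13): no B overlap → unchanged.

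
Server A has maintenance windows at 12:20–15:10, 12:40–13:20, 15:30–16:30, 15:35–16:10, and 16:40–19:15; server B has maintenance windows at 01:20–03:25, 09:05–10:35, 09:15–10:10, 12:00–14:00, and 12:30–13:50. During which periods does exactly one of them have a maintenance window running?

Merge the first list: 12:20–15:10, 15:30–16:30, 16:40–19:15.
Merge the second list: 01:20–03:25, 09:05–10:35, 12:00–14:00.
A but not B: 14:00–15:10, 15:30–16:30, 16:40–19:15.
B but not A: 01:20–03:25, 09:05–10:35, 12:00–12:20.
Combining gives A △ B.

01:20–03:25, 09:05–10:35, 12:00–12:20, 14:00–15:10, 15:30–16:30, 16:40–19:15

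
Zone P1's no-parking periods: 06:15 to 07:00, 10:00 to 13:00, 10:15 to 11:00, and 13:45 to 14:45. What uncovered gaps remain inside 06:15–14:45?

Covered (merged): 06:15–07:00, 10:00–13:00, 13:45–14:45.
Uncovered inside 06:15–14:45: 07:00–10:00, 13:00–13:45.

07:00–10:00, 13:00–13:45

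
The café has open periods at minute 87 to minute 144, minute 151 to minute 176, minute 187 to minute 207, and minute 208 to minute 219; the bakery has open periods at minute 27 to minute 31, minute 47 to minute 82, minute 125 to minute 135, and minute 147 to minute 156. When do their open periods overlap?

minute 125 to minute 135, minute 151 to minute 156

minute 87 to minute 144 meets the second set on minute 125 to minute 135.
minute 151 to minute 176 meets the second set on minute 151 to minute 156.
minute 187 to minute 207: no overlap with the second set.
minute 208 to minute 219: no overlap with the second set.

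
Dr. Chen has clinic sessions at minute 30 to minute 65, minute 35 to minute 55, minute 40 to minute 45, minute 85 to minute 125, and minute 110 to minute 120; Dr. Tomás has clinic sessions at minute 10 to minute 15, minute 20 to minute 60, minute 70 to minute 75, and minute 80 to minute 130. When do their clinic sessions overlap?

minute 30 to minute 60, minute 85 to minute 125

First set merges to minute 30 to minute 65, minute 85 to minute 125.
minute 30 to minute 65 meets the second set on minute 30 to minute 60.
minute 85 to minute 125 meets the second set on minute 85 to minute 125.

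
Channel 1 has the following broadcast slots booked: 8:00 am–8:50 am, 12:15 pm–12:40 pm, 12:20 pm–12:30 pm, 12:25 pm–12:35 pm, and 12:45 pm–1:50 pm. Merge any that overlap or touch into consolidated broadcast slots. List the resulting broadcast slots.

8:00 am-8:50 am, 12:15 pm-12:40 pm, 12:45 pm-1:50 pm

12:15 pm-12:40 pm is disjoint → start new block.
12:20 pm-12:30 pm overlaps/touches 12:15 pm-12:40 pm → extend to 12:15 pm-12:40 pm.
12:25 pm-12:35 pm overlaps/touches 12:15 pm-12:40 pm → extend to 12:15 pm-12:40 pm.
12:45 pm-1:50 pm is disjoint → start new block.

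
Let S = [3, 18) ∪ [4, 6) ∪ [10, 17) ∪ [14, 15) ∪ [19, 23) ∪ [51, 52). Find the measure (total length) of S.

20

Merged: [3, 18), [19, 23), [51, 52).
Lengths: 15 + 4 + 1 = 20.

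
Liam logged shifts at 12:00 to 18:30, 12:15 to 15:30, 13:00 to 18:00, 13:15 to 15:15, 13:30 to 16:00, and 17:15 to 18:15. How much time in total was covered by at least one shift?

Merged: 12:00–18:30.
Length: 6 h 30 min.

6 h 30 min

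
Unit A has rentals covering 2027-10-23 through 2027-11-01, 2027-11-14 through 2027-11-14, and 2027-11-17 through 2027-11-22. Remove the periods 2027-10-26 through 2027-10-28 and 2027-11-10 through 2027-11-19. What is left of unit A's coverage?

2027-10-23 through 2027-11-01 \ B = 2027-10-23 through 2027-10-25, 2027-10-29 through 2027-11-01.
2027-11-14 through 2027-11-14: entirely removed.
2027-11-17 through 2027-11-22 \ B = 2027-11-20 through 2027-11-22.

2027-10-23 through 2027-10-25, 2027-10-29 through 2027-11-01, 2027-11-20 through 2027-11-22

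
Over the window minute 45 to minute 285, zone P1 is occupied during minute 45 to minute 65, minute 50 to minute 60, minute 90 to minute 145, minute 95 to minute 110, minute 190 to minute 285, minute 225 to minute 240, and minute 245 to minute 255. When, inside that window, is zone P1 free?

minute 65 to minute 90, minute 145 to minute 190

The merged coverage is minute 45 to minute 65, minute 90 to minute 145, minute 190 to minute 285.
Gaps within minute 45 to minute 285: minute 65 to minute 90, minute 145 to minute 190.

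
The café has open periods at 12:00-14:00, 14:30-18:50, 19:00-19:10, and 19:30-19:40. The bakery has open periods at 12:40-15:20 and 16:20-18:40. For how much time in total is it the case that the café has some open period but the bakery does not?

A \ B = 12:00–12:40, 15:20–16:20, 18:40–18:50, 19:00–19:10, 19:30–19:40.
Total: 40 min + 1 h + 10 min + 10 min + 10 min = 2 h 10 min.

2 h 10 min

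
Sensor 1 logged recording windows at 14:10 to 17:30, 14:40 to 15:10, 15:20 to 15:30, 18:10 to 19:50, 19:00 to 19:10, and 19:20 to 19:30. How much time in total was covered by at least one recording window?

5 h

Merged: 14:10–17:30, 18:10–19:50.
Lengths: 3 h 20 min + 1 h 40 min = 5 h.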